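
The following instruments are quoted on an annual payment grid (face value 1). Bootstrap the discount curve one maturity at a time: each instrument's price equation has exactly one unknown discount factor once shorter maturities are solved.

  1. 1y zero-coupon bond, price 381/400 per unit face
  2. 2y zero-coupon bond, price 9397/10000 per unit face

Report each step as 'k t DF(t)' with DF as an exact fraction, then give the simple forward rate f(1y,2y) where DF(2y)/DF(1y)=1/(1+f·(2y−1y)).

1 1 381/400
2 2 9397/10000
f(1y,2y) = ((381/400)/(9397/10000) − 1)/(1) = 128/9397 ≈ 1.3621%

step 1 [1y] zero: DF = P = 381/400 ≈ 0.952500
step 2 [2y] zero: DF = P = 9397/10000 ≈ 0.939700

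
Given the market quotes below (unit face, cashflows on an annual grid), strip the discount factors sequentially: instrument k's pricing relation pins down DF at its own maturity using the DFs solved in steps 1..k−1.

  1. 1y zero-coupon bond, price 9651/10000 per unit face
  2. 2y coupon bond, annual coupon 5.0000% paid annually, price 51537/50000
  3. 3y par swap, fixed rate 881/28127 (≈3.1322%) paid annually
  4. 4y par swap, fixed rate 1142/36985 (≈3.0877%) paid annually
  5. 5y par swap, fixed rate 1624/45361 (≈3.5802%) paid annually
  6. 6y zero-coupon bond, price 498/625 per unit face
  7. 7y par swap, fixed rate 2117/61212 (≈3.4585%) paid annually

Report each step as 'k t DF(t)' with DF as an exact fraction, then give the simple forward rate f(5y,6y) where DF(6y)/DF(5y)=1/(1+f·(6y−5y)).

step 1 [1y] zero: DF = P = 9651/10000 ≈ 0.965100
step 2 [2y] bond c/1=1/20: DF=(51537/50000 − 1/20·(0.965100))/(1+1/20) = 9357/10000 ≈ 0.935700
step 3 [3y] swap r/1=881/28127: DF=(1 − 881/28127·(0.965100+0.935700))/(1+881/28127) = 9119/10000 ≈ 0.911900
step 4 [4y] swap r/1=1142/36985: DF=(1 − 1142/36985·(0.965100+0.935700+0.911900))/(1+1142/36985) = 4429/5000 ≈ 0.885800
step 5 [5y] swap r/1=1624/45361: DF=(1 − 1624/45361·(0.965100+0.935700+0.911900+0.885800))/(1+1624/45361) = 1047/1250 ≈ 0.837600
step 6 [6y] zero: DF = P = 498/625 ≈ 0.796800
step 7 [7y] swap r/1=2117/61212: DF=(1 − 2117/61212·(0.965100+0.935700+0.911900+0.885800+0.837600+0.796800))/(1+2117/61212) = 7883/10000 ≈ 0.788300

1 1 9651/10000
2 2 9357/10000
3 3 9119/10000
4 4 4429/5000
5 5 1047/1250
6 6 498/625
7 7 7883/10000
f(5y,6y) = ((1047/1250)/(498/625) − 1)/(1) = 17/332 ≈ 5.1205%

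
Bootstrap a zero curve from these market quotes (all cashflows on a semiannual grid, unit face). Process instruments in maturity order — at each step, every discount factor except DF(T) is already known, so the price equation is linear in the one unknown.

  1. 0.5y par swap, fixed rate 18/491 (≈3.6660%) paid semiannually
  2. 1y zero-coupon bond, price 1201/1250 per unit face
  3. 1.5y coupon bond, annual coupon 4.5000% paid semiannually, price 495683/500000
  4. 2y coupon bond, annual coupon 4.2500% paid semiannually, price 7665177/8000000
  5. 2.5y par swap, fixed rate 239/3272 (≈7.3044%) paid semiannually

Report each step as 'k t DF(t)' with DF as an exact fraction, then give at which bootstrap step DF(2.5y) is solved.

step 1 [0.5y] swap r/2=9/491: DF=(1 − 9/491·(0))/(1+9/491) = 491/500 ≈ 0.982000
step 2 [1y] zero: DF = P = 1201/1250 ≈ 0.960800
step 3 [1.5y] bond c/2=9/400: DF=(495683/500000 − 9/400·(0.982000+0.960800))/(1+9/400) = 2317/2500 ≈ 0.926800
step 4 [2y] bond c/2=17/800: DF=(7665177/8000000 − 17/800·(0.982000+0.960800+0.926800))/(1+17/800) = 1757/2000 ≈ 0.878500
step 5 [2.5y] swap r/2=239/6544: DF=(1 − 239/6544·(0.982000+0.960800+0.926800+0.878500))/(1+239/6544) = 8327/10000 ≈ 0.832700

1 1/2 491/500
2 1 1201/1250
3 3/2 2317/2500
4 2 1757/2000
5 5/2 8327/10000
DF(2.5y) is solved at step 5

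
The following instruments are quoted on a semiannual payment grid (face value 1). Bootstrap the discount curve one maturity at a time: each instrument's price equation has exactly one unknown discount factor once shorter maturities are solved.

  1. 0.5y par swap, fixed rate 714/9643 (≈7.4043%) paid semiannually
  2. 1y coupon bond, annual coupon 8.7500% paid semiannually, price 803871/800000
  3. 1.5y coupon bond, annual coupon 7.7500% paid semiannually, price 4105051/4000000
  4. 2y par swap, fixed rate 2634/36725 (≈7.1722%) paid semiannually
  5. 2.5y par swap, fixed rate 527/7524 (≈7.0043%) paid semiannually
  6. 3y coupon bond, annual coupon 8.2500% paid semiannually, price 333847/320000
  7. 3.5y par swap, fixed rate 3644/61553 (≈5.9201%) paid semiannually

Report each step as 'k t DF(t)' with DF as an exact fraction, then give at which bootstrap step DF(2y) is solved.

1 1/2 9643/10000
2 1 9223/10000
3 3/2 1147/1250
4 2 8683/10000
5 5/2 8419/10000
6 3 8231/10000
7 7/2 4089/5000
DF(2y) is solved at step 4

step 1 [0.5y] swap r/2=357/9643: DF=(1 − 357/9643·(0))/(1+357/9643) = 9643/10000 ≈ 0.964300
step 2 [1y] bond c/2=7/160: DF=(803871/800000 − 7/160·(0.964300))/(1+7/160) = 9223/10000 ≈ 0.922300
step 3 [1.5y] bond c/2=31/800: DF=(4105051/4000000 − 31/800·(0.964300+0.922300))/(1+31/800) = 1147/1250 ≈ 0.917600
step 4 [2y] swap r/2=1317/36725: DF=(1 − 1317/36725·(0.964300+0.922300+0.917600))/(1+1317/36725) = 8683/10000 ≈ 0.868300
step 5 [2.5y] swap r/2=527/15048: DF=(1 − 527/15048·(0.964300+0.922300+0.917600+0.868300))/(1+527/15048) = 8419/10000 ≈ 0.841900
step 6 [3y] bond c/2=33/800: DF=(333847/320000 − 33/800·(0.964300+0.922300+0.917600+0.868300+0.841900))/(1+33/800) = 8231/10000 ≈ 0.823100
step 7 [3.5y] swap r/2=1822/61553: DF=(1 − 1822/61553·(0.964300+0.922300+0.917600+0.868300+0.841900+0.823100))/(1+1822/61553) = 4089/5000 ≈ 0.817800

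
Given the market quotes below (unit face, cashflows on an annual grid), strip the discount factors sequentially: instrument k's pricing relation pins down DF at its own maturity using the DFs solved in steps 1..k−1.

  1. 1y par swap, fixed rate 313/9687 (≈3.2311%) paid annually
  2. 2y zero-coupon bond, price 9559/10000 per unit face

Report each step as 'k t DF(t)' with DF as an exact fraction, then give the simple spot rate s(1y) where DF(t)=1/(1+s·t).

step 1 [1y] swap r/1=313/9687: DF=(1 − 313/9687·(0))/(1+313/9687) = 9687/10000 ≈ 0.968700
step 2 [2y] zero: DF = P = 9559/10000 ≈ 0.955900

1 1 9687/10000
2 2 9559/10000
s(1y) = (1/(9687/10000) − 1)/(1) = 313/9687 ≈ 3.2311%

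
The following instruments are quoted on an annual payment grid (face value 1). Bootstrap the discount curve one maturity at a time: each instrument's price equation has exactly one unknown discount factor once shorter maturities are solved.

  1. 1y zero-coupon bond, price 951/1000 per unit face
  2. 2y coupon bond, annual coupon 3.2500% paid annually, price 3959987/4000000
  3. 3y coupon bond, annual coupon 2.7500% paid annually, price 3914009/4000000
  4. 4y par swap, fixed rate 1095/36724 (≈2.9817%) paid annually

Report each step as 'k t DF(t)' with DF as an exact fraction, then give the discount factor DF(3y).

1 1 951/1000
2 2 9289/10000
3 3 451/500
4 4 1781/2000
DF(3y) = 451/500 ≈ 0.902000

step 1 [1y] zero: DF = P = 951/1000 ≈ 0.951000
step 2 [2y] bond c/1=13/400: DF=(3959987/4000000 − 13/400·(0.951000))/(1+13/400) = 9289/10000 ≈ 0.928900
step 3 [3y] bond c/1=11/400: DF=(3914009/4000000 − 11/400·(0.951000+0.928900))/(1+11/400) = 451/500 ≈ 0.902000
step 4 [4y] swap r/1=1095/36724: DF=(1 − 1095/36724·(0.951000+0.928900+0.902000))/(1+1095/36724) = 1781/2000 ≈ 0.890500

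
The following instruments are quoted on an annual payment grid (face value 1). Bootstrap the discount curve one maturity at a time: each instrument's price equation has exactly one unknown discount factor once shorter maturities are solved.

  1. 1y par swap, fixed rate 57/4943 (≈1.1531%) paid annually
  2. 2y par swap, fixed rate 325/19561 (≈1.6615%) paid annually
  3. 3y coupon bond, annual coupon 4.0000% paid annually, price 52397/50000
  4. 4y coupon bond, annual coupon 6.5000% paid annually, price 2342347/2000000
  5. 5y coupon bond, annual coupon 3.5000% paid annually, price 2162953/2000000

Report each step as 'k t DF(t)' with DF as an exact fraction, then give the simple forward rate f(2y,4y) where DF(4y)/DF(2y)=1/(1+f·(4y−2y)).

step 1 [1y] swap r/1=57/4943: DF=(1 − 57/4943·(0))/(1+57/4943) = 4943/5000 ≈ 0.988600
step 2 [2y] swap r/1=325/19561: DF=(1 − 325/19561·(0.988600))/(1+325/19561) = 387/400 ≈ 0.967500
step 3 [3y] bond c/1=1/25: DF=(52397/50000 − 1/25·(0.988600+0.967500))/(1+1/25) = 2331/2500 ≈ 0.932400
step 4 [4y] bond c/1=13/200: DF=(2342347/2000000 − 13/200·(0.988600+0.967500+0.932400))/(1+13/200) = 4617/5000 ≈ 0.923400
step 5 [5y] bond c/1=7/200: DF=(2162953/2000000 − 7/200·(0.988600+0.967500+0.932400+0.923400))/(1+7/200) = 229/250 ≈ 0.916000

1 1 4943/5000
2 2 387/400
3 3 2331/2500
4 4 4617/5000
5 5 229/250
f(2y,4y) = ((387/400)/(4617/5000) − 1)/(2) = 49/2052 ≈ 2.3879%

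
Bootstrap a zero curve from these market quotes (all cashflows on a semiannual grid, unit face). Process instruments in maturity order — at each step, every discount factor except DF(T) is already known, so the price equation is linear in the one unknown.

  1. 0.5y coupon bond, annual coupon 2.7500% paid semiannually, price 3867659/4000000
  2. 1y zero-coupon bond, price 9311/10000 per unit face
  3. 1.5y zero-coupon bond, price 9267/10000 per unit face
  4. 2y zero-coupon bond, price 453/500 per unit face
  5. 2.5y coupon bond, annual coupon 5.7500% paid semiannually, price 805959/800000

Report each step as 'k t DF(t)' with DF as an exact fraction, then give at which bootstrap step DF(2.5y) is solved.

step 1 [0.5y] bond c/2=11/800: DF=(3867659/4000000 − 11/800·(0))/(1+11/800) = 4769/5000 ≈ 0.953800
step 2 [1y] zero: DF = P = 9311/10000 ≈ 0.931100
step 3 [1.5y] zero: DF = P = 9267/10000 ≈ 0.926700
step 4 [2y] zero: DF = P = 453/500 ≈ 0.906000
step 5 [2.5y] bond c/2=23/800: DF=(805959/800000 − 23/800·(0.953800+0.931100+0.926700+0.906000))/(1+23/800) = 4377/5000 ≈ 0.875400

1 1/2 4769/5000
2 1 9311/10000
3 3/2 9267/10000
4 2 453/500
5 5/2 4377/5000
DF(2.5y) is solved at step 5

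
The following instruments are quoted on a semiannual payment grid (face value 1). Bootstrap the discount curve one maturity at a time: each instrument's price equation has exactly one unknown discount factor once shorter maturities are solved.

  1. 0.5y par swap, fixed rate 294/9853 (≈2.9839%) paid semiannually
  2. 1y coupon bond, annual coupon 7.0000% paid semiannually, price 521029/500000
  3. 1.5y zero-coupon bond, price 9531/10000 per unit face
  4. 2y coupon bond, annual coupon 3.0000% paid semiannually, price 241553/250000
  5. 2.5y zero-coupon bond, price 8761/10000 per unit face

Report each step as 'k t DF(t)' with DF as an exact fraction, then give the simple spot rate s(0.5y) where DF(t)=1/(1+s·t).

1 1/2 9853/10000
2 1 1947/2000
3 3/2 9531/10000
4 2 9089/10000
5 5/2 8761/10000
s(0.5y) = (1/(9853/10000) − 1)/(1/2) = 294/9853 ≈ 2.9839%

step 1 [0.5y] swap r/2=147/9853: DF=(1 − 147/9853·(0))/(1+147/9853) = 9853/10000 ≈ 0.985300
step 2 [1y] bond c/2=7/200: DF=(521029/500000 − 7/200·(0.985300))/(1+7/200) = 1947/2000 ≈ 0.973500
step 3 [1.5y] zero: DF = P = 9531/10000 ≈ 0.953100
step 4 [2y] bond c/2=3/200: DF=(241553/250000 − 3/200·(0.985300+0.973500+0.953100))/(1+3/200) = 9089/10000 ≈ 0.908900
step 5 [2.5y] zero: DF = P = 8761/10000 ≈ 0.876100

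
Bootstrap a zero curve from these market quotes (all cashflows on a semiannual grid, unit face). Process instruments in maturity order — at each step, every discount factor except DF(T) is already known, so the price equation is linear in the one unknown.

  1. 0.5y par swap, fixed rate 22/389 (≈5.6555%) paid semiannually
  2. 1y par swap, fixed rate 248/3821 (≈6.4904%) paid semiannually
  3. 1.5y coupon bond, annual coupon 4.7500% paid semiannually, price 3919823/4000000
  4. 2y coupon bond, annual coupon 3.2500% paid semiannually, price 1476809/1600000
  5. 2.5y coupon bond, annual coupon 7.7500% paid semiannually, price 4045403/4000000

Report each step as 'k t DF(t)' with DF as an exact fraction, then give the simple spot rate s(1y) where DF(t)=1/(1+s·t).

step 1 [0.5y] swap r/2=11/389: DF=(1 − 11/389·(0))/(1+11/389) = 389/400 ≈ 0.972500
step 2 [1y] swap r/2=124/3821: DF=(1 − 124/3821·(0.972500))/(1+124/3821) = 469/500 ≈ 0.938000
step 3 [1.5y] bond c/2=19/800: DF=(3919823/4000000 − 19/800·(0.972500+0.938000))/(1+19/800) = 9129/10000 ≈ 0.912900
step 4 [2y] bond c/2=13/800: DF=(1476809/1600000 − 13/800·(0.972500+0.938000+0.912900))/(1+13/800) = 8631/10000 ≈ 0.863100
step 5 [2.5y] bond c/2=31/800: DF=(4045403/4000000 − 31/800·(0.972500+0.938000+0.912900+0.863100))/(1+31/800) = 8361/10000 ≈ 0.836100

1 1/2 389/400
2 1 469/500
3 3/2 9129/10000
4 2 8631/10000
5 5/2 8361/10000
s(1y) = (1/(469/500) − 1)/(1) = 31/469 ≈ 6.6098%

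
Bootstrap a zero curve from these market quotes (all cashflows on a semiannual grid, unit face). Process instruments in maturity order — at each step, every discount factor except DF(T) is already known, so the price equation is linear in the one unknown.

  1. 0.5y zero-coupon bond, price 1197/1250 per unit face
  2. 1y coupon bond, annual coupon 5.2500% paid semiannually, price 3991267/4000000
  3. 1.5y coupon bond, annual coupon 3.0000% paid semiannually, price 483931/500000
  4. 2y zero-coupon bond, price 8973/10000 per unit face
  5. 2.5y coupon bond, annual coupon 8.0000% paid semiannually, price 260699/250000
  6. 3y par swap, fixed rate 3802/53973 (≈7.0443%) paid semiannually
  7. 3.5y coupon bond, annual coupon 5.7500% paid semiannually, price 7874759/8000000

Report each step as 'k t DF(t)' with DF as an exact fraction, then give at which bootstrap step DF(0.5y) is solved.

step 1 [0.5y] zero: DF = P = 1197/1250 ≈ 0.957600
step 2 [1y] bond c/2=21/800: DF=(3991267/4000000 − 21/800·(0.957600))/(1+21/800) = 4739/5000 ≈ 0.947800
step 3 [1.5y] bond c/2=3/200: DF=(483931/500000 − 3/200·(0.957600+0.947800))/(1+3/200) = 4627/5000 ≈ 0.925400
step 4 [2y] zero: DF = P = 8973/10000 ≈ 0.897300
step 5 [2.5y] bond c/2=1/25: DF=(260699/250000 − 1/25·(0.957600+0.947800+0.925400+0.897300))/(1+1/25) = 8593/10000 ≈ 0.859300
step 6 [3y] swap r/2=1901/53973: DF=(1 − 1901/53973·(0.957600+0.947800+0.925400+0.897300+0.859300))/(1+1901/53973) = 8099/10000 ≈ 0.809900
step 7 [3.5y] bond c/2=23/800: DF=(7874759/8000000 − 23/800·(0.957600+0.947800+0.925400+0.897300+0.859300+0.809900))/(1+23/800) = 403/500 ≈ 0.806000

1 1/2 1197/1250
2 1 4739/5000
3 3/2 4627/5000
4 2 8973/10000
5 5/2 8593/10000
6 3 8099/10000
7 7/2 403/500
DF(0.5y) is solved at step 1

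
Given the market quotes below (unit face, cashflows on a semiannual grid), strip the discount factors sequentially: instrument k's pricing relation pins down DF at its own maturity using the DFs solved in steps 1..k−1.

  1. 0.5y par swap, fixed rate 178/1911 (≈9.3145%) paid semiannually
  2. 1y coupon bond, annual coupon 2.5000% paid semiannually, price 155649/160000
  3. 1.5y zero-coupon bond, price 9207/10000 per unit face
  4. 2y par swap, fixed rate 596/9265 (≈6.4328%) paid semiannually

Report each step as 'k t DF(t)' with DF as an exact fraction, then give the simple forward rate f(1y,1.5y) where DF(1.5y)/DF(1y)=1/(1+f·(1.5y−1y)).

1 1/2 1911/2000
2 1 949/1000
3 3/2 9207/10000
4 2 1101/1250
f(1y,1.5y) = ((949/1000)/(9207/10000) − 1)/(1/2) = 566/9207 ≈ 6.1475%

step 1 [0.5y] swap r/2=89/1911: DF=(1 − 89/1911·(0))/(1+89/1911) = 1911/2000 ≈ 0.955500
step 2 [1y] bond c/2=1/80: DF=(155649/160000 − 1/80·(0.955500))/(1+1/80) = 949/1000 ≈ 0.949000
step 3 [1.5y] zero: DF = P = 9207/10000 ≈ 0.920700
step 4 [2y] swap r/2=298/9265: DF=(1 − 298/9265·(0.955500+0.949000+0.920700))/(1+298/9265) = 1101/1250 ≈ 0.880800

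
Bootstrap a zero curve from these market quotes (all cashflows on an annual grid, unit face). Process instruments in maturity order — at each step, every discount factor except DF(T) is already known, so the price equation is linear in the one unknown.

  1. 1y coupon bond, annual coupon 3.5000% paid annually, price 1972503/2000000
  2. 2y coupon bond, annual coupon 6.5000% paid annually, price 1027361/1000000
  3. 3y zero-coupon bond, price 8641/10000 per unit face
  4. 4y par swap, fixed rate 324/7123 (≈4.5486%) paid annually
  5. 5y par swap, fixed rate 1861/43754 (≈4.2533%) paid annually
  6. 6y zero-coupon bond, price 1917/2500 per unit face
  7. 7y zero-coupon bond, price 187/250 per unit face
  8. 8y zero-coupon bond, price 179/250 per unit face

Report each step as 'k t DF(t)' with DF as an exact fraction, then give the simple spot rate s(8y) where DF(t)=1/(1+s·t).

step 1 [1y] bond c/1=7/200: DF=(1972503/2000000 − 7/200·(0))/(1+7/200) = 9529/10000 ≈ 0.952900
step 2 [2y] bond c/1=13/200: DF=(1027361/1000000 − 13/200·(0.952900))/(1+13/200) = 1813/2000 ≈ 0.906500
step 3 [3y] zero: DF = P = 8641/10000 ≈ 0.864100
step 4 [4y] swap r/1=324/7123: DF=(1 − 324/7123·(0.952900+0.906500+0.864100))/(1+324/7123) = 419/500 ≈ 0.838000
step 5 [5y] swap r/1=1861/43754: DF=(1 − 1861/43754·(0.952900+0.906500+0.864100+0.838000))/(1+1861/43754) = 8139/10000 ≈ 0.813900
step 6 [6y] zero: DF = P = 1917/2500 ≈ 0.766800
step 7 [7y] zero: DF = P = 187/250 ≈ 0.748000
step 8 [8y] zero: DF = P = 179/250 ≈ 0.716000

1 1 9529/10000
2 2 1813/2000
3 3 8641/10000
4 4 419/500
5 5 8139/10000
6 6 1917/2500
7 7 187/250
8 8 179/250
s(8y) = (1/(179/250) − 1)/(8) = 71/1432 ≈ 4.9581%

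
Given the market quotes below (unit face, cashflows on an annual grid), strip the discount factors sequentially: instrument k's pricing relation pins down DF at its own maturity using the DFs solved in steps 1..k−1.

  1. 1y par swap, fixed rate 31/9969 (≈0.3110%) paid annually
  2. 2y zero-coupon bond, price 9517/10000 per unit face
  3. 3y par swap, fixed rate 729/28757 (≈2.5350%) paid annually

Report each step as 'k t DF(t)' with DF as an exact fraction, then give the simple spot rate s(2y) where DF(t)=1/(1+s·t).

step 1 [1y] swap r/1=31/9969: DF=(1 − 31/9969·(0))/(1+31/9969) = 9969/10000 ≈ 0.996900
step 2 [2y] zero: DF = P = 9517/10000 ≈ 0.951700
step 3 [3y] swap r/1=729/28757: DF=(1 − 729/28757·(0.996900+0.951700))/(1+729/28757) = 9271/10000 ≈ 0.927100

1 1 9969/10000
2 2 9517/10000
3 3 9271/10000
s(2y) = (1/(9517/10000) − 1)/(2) = 483/19034 ≈ 2.5376%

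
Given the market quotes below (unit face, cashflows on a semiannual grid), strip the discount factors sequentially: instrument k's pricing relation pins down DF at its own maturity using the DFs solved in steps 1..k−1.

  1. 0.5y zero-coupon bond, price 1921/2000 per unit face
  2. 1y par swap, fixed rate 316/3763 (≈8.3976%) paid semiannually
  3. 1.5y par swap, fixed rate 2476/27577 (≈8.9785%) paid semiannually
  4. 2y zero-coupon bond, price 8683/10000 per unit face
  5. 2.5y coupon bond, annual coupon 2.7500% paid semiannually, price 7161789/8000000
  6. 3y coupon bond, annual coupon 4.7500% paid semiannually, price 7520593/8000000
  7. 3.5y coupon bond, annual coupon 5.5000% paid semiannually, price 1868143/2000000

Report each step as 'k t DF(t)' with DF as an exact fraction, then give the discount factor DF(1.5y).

step 1 [0.5y] zero: DF = P = 1921/2000 ≈ 0.960500
step 2 [1y] swap r/2=158/3763: DF=(1 − 158/3763·(0.960500))/(1+158/3763) = 921/1000 ≈ 0.921000
step 3 [1.5y] swap r/2=1238/27577: DF=(1 − 1238/27577·(0.960500+0.921000))/(1+1238/27577) = 4381/5000 ≈ 0.876200
step 4 [2y] zero: DF = P = 8683/10000 ≈ 0.868300
step 5 [2.5y] bond c/2=11/800: DF=(7161789/8000000 − 11/800·(0.960500+0.921000+0.876200+0.868300))/(1+11/800) = 8339/10000 ≈ 0.833900
step 6 [3y] bond c/2=19/800: DF=(7520593/8000000 − 19/800·(0.960500+0.921000+0.876200+0.868300+0.833900))/(1+19/800) = 2037/2500 ≈ 0.814800
step 7 [3.5y] bond c/2=11/400: DF=(1868143/2000000 − 11/400·(0.960500+0.921000+0.876200+0.868300+0.833900+0.814800))/(1+11/400) = 7679/10000 ≈ 0.767900

1 1/2 1921/2000
2 1 921/1000
3 3/2 4381/5000
4 2 8683/10000
5 5/2 8339/10000
6 3 2037/2500
7 7/2 7679/10000
DF(1.5y) = 4381/5000 ≈ 0.876200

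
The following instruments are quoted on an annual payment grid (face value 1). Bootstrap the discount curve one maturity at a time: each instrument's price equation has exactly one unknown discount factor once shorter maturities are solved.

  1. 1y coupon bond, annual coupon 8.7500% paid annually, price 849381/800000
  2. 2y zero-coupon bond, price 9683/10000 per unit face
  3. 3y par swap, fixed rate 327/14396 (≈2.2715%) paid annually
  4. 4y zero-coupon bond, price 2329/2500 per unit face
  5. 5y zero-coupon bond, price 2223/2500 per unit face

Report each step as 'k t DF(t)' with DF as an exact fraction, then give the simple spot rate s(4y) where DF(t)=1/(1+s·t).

1 1 9763/10000
2 2 9683/10000
3 3 4673/5000
4 4 2329/2500
5 5 2223/2500
s(4y) = (1/(2329/2500) − 1)/(4) = 171/9316 ≈ 1.8356%

step 1 [1y] bond c/1=7/80: DF=(849381/800000 − 7/80·(0))/(1+7/80) = 9763/10000 ≈ 0.976300
step 2 [2y] zero: DF = P = 9683/10000 ≈ 0.968300
step 3 [3y] swap r/1=327/14396: DF=(1 − 327/14396·(0.976300+0.968300))/(1+327/14396) = 4673/5000 ≈ 0.934600
step 4 [4y] zero: DF = P = 2329/2500 ≈ 0.931600
step 5 [5y] zero: DF = P = 2223/2500 ≈ 0.889200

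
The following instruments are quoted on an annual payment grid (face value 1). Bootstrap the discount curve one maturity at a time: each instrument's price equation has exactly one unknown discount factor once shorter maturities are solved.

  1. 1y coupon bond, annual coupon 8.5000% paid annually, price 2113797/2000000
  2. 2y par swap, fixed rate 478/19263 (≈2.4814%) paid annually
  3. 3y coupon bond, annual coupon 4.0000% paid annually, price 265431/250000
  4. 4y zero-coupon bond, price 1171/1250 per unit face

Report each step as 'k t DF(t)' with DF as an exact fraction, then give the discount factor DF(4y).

1 1 9741/10000
2 2 4761/5000
3 3 2367/2500
4 4 1171/1250
DF(4y) = 1171/1250 ≈ 0.936800

step 1 [1y] bond c/1=17/200: DF=(2113797/2000000 − 17/200·(0))/(1+17/200) = 9741/10000 ≈ 0.974100
step 2 [2y] swap r/1=478/19263: DF=(1 − 478/19263·(0.974100))/(1+478/19263) = 4761/5000 ≈ 0.952200
step 3 [3y] bond c/1=1/25: DF=(265431/250000 − 1/25·(0.974100+0.952200))/(1+1/25) = 2367/2500 ≈ 0.946800
step 4 [4y] zero: DF = P = 1171/1250 ≈ 0.936800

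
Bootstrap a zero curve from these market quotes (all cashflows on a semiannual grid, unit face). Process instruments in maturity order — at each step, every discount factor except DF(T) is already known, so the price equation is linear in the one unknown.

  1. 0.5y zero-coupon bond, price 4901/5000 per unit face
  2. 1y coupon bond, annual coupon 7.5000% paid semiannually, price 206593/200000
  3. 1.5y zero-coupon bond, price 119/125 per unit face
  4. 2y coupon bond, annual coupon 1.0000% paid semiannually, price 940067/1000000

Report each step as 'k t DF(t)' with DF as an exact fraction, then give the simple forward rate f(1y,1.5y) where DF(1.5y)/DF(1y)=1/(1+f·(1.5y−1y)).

1 1/2 4901/5000
2 1 4801/5000
3 3/2 119/125
4 2 921/1000
f(1y,1.5y) = ((4801/5000)/(119/125) − 1)/(1/2) = 41/2380 ≈ 1.7227%

step 1 [0.5y] zero: DF = P = 4901/5000 ≈ 0.980200
step 2 [1y] bond c/2=3/80: DF=(206593/200000 − 3/80·(0.980200))/(1+3/80) = 4801/5000 ≈ 0.960200
step 3 [1.5y] zero: DF = P = 119/125 ≈ 0.952000
step 4 [2y] bond c/2=1/200: DF=(940067/1000000 − 1/200·(0.980200+0.960200+0.952000))/(1+1/200) = 921/1000 ≈ 0.921000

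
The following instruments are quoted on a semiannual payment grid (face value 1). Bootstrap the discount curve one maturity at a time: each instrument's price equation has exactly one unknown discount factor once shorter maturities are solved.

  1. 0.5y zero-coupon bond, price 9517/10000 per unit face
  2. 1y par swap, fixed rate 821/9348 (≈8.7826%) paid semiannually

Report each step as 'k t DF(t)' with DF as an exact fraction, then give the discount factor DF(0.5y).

step 1 [0.5y] zero: DF = P = 9517/10000 ≈ 0.951700
step 2 [1y] swap r/2=821/18696: DF=(1 − 821/18696·(0.951700))/(1+821/18696) = 9179/10000 ≈ 0.917900

1 1/2 9517/10000
2 1 9179/10000
DF(0.5y) = 9517/10000 ≈ 0.951700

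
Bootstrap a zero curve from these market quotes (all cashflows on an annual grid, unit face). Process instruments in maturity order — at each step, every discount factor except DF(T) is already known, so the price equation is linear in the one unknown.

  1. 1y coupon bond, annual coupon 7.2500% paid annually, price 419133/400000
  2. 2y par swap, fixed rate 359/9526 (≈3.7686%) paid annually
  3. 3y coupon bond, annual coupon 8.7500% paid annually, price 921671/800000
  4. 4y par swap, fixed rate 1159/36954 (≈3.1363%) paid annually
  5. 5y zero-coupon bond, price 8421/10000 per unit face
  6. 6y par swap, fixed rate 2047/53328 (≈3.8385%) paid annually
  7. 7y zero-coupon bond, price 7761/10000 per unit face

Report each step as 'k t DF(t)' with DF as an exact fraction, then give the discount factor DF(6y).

step 1 [1y] bond c/1=29/400: DF=(419133/400000 − 29/400·(0))/(1+29/400) = 977/1000 ≈ 0.977000
step 2 [2y] swap r/1=359/9526: DF=(1 − 359/9526·(0.977000))/(1+359/9526) = 4641/5000 ≈ 0.928200
step 3 [3y] bond c/1=7/80: DF=(921671/800000 − 7/80·(0.977000+0.928200))/(1+7/80) = 9061/10000 ≈ 0.906100
step 4 [4y] swap r/1=1159/36954: DF=(1 − 1159/36954·(0.977000+0.928200+0.906100))/(1+1159/36954) = 8841/10000 ≈ 0.884100
step 5 [5y] zero: DF = P = 8421/10000 ≈ 0.842100
step 6 [6y] swap r/1=2047/53328: DF=(1 − 2047/53328·(0.977000+0.928200+0.906100+0.884100+0.842100))/(1+2047/53328) = 7953/10000 ≈ 0.795300
step 7 [7y] zero: DF = P = 7761/10000 ≈ 0.776100

1 1 977/1000
2 2 4641/5000
3 3 9061/10000
4 4 8841/10000
5 5 8421/10000
6 6 7953/10000
7 7 7761/10000
DF(6y) = 7953/10000 ≈ 0.795300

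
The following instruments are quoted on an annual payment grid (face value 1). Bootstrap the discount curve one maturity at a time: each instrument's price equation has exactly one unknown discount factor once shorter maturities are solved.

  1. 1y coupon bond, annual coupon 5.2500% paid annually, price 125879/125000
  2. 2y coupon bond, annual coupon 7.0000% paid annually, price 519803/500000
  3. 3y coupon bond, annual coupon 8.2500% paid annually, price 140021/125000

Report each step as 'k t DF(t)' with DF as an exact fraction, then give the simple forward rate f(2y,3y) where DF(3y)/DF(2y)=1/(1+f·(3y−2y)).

1 1 598/625
2 2 909/1000
3 3 4463/5000
f(2y,3y) = ((909/1000)/(4463/5000) − 1)/(1) = 82/4463 ≈ 1.8373%

step 1 [1y] bond c/1=21/400: DF=(125879/125000 − 21/400·(0))/(1+21/400) = 598/625 ≈ 0.956800
step 2 [2y] bond c/1=7/100: DF=(519803/500000 − 7/100·(0.956800))/(1+7/100) = 909/1000 ≈ 0.909000
step 3 [3y] bond c/1=33/400: DF=(140021/125000 − 33/400·(0.956800+0.909000))/(1+33/400) = 4463/5000 ≈ 0.892600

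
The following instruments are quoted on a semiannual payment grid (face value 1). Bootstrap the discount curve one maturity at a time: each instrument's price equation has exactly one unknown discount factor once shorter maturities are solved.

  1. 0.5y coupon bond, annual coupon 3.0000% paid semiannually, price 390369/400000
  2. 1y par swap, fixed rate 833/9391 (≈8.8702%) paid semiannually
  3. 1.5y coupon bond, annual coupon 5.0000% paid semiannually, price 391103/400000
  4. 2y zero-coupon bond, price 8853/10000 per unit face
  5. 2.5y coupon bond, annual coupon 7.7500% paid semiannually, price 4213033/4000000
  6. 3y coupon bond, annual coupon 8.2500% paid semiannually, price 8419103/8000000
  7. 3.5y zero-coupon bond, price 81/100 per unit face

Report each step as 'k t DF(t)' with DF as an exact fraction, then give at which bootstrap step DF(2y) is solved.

step 1 [0.5y] bond c/2=3/200: DF=(390369/400000 − 3/200·(0))/(1+3/200) = 1923/2000 ≈ 0.961500
step 2 [1y] swap r/2=833/18782: DF=(1 − 833/18782·(0.961500))/(1+833/18782) = 9167/10000 ≈ 0.916700
step 3 [1.5y] bond c/2=1/40: DF=(391103/400000 − 1/40·(0.961500+0.916700))/(1+1/40) = 9081/10000 ≈ 0.908100
step 4 [2y] zero: DF = P = 8853/10000 ≈ 0.885300
step 5 [2.5y] bond c/2=31/800: DF=(4213033/4000000 − 31/800·(0.961500+0.916700+0.908100+0.885300))/(1+31/800) = 877/1000 ≈ 0.877000
step 6 [3y] bond c/2=33/800: DF=(8419103/8000000 − 33/800·(0.961500+0.916700+0.908100+0.885300+0.877000))/(1+33/800) = 1661/2000 ≈ 0.830500
step 7 [3.5y] zero: DF = P = 81/100 ≈ 0.810000

1 1/2 1923/2000
2 1 9167/10000
3 3/2 9081/10000
4 2 8853/10000
5 5/2 877/1000
6 3 1661/2000
7 7/2 81/100
DF(2y) is solved at step 4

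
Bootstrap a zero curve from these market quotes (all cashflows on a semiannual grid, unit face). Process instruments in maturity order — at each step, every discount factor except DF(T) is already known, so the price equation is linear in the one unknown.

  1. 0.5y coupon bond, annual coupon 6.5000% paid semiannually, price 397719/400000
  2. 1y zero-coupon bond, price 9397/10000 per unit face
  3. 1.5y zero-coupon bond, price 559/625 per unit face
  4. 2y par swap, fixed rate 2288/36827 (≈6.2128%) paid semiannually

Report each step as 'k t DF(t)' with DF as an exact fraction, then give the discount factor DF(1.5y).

step 1 [0.5y] bond c/2=13/400: DF=(397719/400000 − 13/400·(0))/(1+13/400) = 963/1000 ≈ 0.963000
step 2 [1y] zero: DF = P = 9397/10000 ≈ 0.939700
step 3 [1.5y] zero: DF = P = 559/625 ≈ 0.894400
step 4 [2y] swap r/2=1144/36827: DF=(1 − 1144/36827·(0.963000+0.939700+0.894400))/(1+1144/36827) = 1107/1250 ≈ 0.885600

1 1/2 963/1000
2 1 9397/10000
3 3/2 559/625
4 2 1107/1250
DF(1.5y) = 559/625 ≈ 0.894400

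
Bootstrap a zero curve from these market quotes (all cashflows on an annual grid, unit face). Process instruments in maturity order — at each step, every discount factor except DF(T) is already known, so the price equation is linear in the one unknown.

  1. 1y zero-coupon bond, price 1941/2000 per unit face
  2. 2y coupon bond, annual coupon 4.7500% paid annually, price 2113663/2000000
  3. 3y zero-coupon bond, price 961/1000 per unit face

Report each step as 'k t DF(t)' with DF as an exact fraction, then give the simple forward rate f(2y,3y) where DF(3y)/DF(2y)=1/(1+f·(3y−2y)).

step 1 [1y] zero: DF = P = 1941/2000 ≈ 0.970500
step 2 [2y] bond c/1=19/400: DF=(2113663/2000000 − 19/400·(0.970500))/(1+19/400) = 9649/10000 ≈ 0.964900
step 3 [3y] zero: DF = P = 961/1000 ≈ 0.961000

1 1 1941/2000
2 2 9649/10000
3 3 961/1000
f(2y,3y) = ((9649/10000)/(961/1000) − 1)/(1) = 39/9610 ≈ 0.4058%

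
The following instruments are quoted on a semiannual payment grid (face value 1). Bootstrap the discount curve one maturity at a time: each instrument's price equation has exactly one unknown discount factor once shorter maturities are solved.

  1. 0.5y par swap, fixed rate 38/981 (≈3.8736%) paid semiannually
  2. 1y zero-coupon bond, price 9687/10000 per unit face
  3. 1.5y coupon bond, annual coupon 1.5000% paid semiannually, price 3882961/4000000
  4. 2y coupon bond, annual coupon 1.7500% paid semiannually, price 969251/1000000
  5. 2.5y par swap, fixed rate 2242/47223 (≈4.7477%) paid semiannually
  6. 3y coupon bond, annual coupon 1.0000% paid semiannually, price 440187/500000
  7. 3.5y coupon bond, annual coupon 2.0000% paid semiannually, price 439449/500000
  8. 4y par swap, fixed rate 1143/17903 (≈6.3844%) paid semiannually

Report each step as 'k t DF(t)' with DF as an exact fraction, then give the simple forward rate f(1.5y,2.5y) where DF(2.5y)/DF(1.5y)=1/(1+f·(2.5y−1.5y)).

step 1 [0.5y] swap r/2=19/981: DF=(1 − 19/981·(0))/(1+19/981) = 981/1000 ≈ 0.981000
step 2 [1y] zero: DF = P = 9687/10000 ≈ 0.968700
step 3 [1.5y] bond c/2=3/400: DF=(3882961/4000000 − 3/400·(0.981000+0.968700))/(1+3/400) = 949/1000 ≈ 0.949000
step 4 [2y] bond c/2=7/800: DF=(969251/1000000 − 7/800·(0.981000+0.968700+0.949000))/(1+7/800) = 9357/10000 ≈ 0.935700
step 5 [2.5y] swap r/2=1121/47223: DF=(1 − 1121/47223·(0.981000+0.968700+0.949000+0.935700))/(1+1121/47223) = 8879/10000 ≈ 0.887900
step 6 [3y] bond c/2=1/200: DF=(440187/500000 − 1/200·(0.981000+0.968700+0.949000+0.935700+0.887900))/(1+1/200) = 341/400 ≈ 0.852500
step 7 [3.5y] bond c/2=1/100: DF=(439449/500000 − 1/100·(0.981000+0.968700+0.949000+0.935700+0.887900+0.852500))/(1+1/100) = 163/200 ≈ 0.815000
step 8 [4y] swap r/2=1143/35806: DF=(1 − 1143/35806·(0.981000+0.968700+0.949000+0.935700+0.887900+0.852500+0.815000))/(1+1143/35806) = 3857/5000 ≈ 0.771400

1 1/2 981/1000
2 1 9687/10000
3 3/2 949/1000
4 2 9357/10000
5 5/2 8879/10000
6 3 341/400
7 7/2 163/200
8 4 3857/5000
f(1.5y,2.5y) = ((949/1000)/(8879/10000) − 1)/(1) = 47/683 ≈ 6.8814%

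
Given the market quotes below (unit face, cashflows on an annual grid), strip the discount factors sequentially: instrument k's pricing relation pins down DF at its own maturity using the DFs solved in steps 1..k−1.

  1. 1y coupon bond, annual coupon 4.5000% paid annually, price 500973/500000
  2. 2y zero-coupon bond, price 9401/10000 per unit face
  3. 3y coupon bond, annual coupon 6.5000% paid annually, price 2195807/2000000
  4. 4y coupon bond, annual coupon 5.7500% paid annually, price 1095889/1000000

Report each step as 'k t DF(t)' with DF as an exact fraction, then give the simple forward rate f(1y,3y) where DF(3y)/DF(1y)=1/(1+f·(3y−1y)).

1 1 2397/2500
2 2 9401/10000
3 3 183/200
4 4 8833/10000
f(1y,3y) = ((2397/2500)/(183/200) − 1)/(2) = 73/3050 ≈ 2.3934%

step 1 [1y] bond c/1=9/200: DF=(500973/500000 − 9/200·(0))/(1+9/200) = 2397/2500 ≈ 0.958800
step 2 [2y] zero: DF = P = 9401/10000 ≈ 0.940100
step 3 [3y] bond c/1=13/200: DF=(2195807/2000000 − 13/200·(0.958800+0.940100))/(1+13/200) = 183/200 ≈ 0.915000
step 4 [4y] bond c/1=23/400: DF=(1095889/1000000 − 23/400·(0.958800+0.940100+0.915000))/(1+23/400) = 8833/10000 ≈ 0.883300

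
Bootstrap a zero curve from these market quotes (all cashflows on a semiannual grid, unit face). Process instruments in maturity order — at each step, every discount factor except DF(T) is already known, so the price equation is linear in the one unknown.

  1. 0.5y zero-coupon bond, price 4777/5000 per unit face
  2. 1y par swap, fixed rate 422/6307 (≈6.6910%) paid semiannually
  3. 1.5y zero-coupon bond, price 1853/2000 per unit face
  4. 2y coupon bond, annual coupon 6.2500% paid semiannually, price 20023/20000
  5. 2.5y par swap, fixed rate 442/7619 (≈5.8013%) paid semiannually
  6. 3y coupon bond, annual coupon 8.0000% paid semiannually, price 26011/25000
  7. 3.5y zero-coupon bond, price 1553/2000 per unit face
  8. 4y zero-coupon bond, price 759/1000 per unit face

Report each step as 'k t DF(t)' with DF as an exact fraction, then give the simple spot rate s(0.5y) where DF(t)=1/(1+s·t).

1 1/2 4777/5000
2 1 9367/10000
3 3/2 1853/2000
4 2 4427/5000
5 5/2 4337/5000
6 3 4123/5000
7 7/2 1553/2000
8 4 759/1000
s(0.5y) = (1/(4777/5000) − 1)/(1/2) = 446/4777 ≈ 9.3364%

step 1 [0.5y] zero: DF = P = 4777/5000 ≈ 0.955400
step 2 [1y] swap r/2=211/6307: DF=(1 − 211/6307·(0.955400))/(1+211/6307) = 9367/10000 ≈ 0.936700
step 3 [1.5y] zero: DF = P = 1853/2000 ≈ 0.926500
step 4 [2y] bond c/2=1/32: DF=(20023/20000 − 1/32·(0.955400+0.936700+0.926500))/(1+1/32) = 4427/5000 ≈ 0.885400
step 5 [2.5y] swap r/2=221/7619: DF=(1 − 221/7619·(0.955400+0.936700+0.926500+0.885400))/(1+221/7619) = 4337/5000 ≈ 0.867400
step 6 [3y] bond c/2=1/25: DF=(26011/25000 − 1/25·(0.955400+0.936700+0.926500+0.885400+0.867400))/(1+1/25) = 4123/5000 ≈ 0.824600
step 7 [3.5y] zero: DF = P = 1553/2000 ≈ 0.776500
step 8 [4y] zero: DF = P = 759/1000 ≈ 0.759000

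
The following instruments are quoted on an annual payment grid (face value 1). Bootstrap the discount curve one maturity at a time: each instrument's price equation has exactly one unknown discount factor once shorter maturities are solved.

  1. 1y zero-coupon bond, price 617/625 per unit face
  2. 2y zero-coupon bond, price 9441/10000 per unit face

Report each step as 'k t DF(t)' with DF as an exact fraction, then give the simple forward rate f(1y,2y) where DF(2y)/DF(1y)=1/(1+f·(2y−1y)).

step 1 [1y] zero: DF = P = 617/625 ≈ 0.987200
step 2 [2y] zero: DF = P = 9441/10000 ≈ 0.944100

1 1 617/625
2 2 9441/10000
f(1y,2y) = ((617/625)/(9441/10000) − 1)/(1) = 431/9441 ≈ 4.5652%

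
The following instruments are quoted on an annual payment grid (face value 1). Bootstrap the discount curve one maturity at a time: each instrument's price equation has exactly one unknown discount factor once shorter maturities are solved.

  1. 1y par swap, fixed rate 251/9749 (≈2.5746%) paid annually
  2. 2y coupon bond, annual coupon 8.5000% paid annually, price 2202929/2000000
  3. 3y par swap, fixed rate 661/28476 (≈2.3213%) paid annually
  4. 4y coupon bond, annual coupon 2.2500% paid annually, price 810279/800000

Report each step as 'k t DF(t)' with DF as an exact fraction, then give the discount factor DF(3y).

1 1 9749/10000
2 2 2347/2500
3 3 9339/10000
4 4 9279/10000
DF(3y) = 9339/10000 ≈ 0.933900

step 1 [1y] swap r/1=251/9749: DF=(1 − 251/9749·(0))/(1+251/9749) = 9749/10000 ≈ 0.974900
step 2 [2y] bond c/1=17/200: DF=(2202929/2000000 − 17/200·(0.974900))/(1+17/200) = 2347/2500 ≈ 0.938800
step 3 [3y] swap r/1=661/28476: DF=(1 − 661/28476·(0.974900+0.938800))/(1+661/28476) = 9339/10000 ≈ 0.933900
step 4 [4y] bond c/1=9/400: DF=(810279/800000 − 9/400·(0.974900+0.938800+0.933900))/(1+9/400) = 9279/10000 ≈ 0.927900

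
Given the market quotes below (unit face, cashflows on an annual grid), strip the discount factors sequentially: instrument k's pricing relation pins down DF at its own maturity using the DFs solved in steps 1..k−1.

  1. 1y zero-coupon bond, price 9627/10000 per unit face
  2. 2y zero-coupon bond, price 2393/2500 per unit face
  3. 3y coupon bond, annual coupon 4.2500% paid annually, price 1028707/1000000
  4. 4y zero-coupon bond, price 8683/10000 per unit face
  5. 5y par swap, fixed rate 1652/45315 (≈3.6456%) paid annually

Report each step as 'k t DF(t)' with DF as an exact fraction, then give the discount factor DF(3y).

step 1 [1y] zero: DF = P = 9627/10000 ≈ 0.962700
step 2 [2y] zero: DF = P = 2393/2500 ≈ 0.957200
step 3 [3y] bond c/1=17/400: DF=(1028707/1000000 − 17/400·(0.962700+0.957200))/(1+17/400) = 1817/2000 ≈ 0.908500
step 4 [4y] zero: DF = P = 8683/10000 ≈ 0.868300
step 5 [5y] swap r/1=1652/45315: DF=(1 − 1652/45315·(0.962700+0.957200+0.908500+0.868300))/(1+1652/45315) = 2087/2500 ≈ 0.834800

1 1 9627/10000
2 2 2393/2500
3 3 1817/2000
4 4 8683/10000
5 5 2087/2500
DF(3y) = 1817/2000 ≈ 0.908500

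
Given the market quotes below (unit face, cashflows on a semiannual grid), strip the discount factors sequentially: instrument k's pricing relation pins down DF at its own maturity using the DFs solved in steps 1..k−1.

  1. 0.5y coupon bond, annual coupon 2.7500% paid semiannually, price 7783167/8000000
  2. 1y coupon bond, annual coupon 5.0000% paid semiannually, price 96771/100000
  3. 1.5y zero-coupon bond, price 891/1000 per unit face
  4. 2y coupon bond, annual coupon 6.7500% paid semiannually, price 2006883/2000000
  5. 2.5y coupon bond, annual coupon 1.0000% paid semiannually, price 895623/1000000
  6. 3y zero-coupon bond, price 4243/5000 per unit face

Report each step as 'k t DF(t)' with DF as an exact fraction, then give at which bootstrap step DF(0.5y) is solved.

1 1/2 9597/10000
2 1 9207/10000
3 3/2 891/1000
4 2 4401/5000
5 5/2 873/1000
6 3 4243/5000
DF(0.5y) is solved at step 1

step 1 [0.5y] bond c/2=11/800: DF=(7783167/8000000 − 11/800·(0))/(1+11/800) = 9597/10000 ≈ 0.959700
step 2 [1y] bond c/2=1/40: DF=(96771/100000 − 1/40·(0.959700))/(1+1/40) = 9207/10000 ≈ 0.920700
step 3 [1.5y] zero: DF = P = 891/1000 ≈ 0.891000
step 4 [2y] bond c/2=27/800: DF=(2006883/2000000 − 27/800·(0.959700+0.920700+0.891000))/(1+27/800) = 4401/5000 ≈ 0.880200
step 5 [2.5y] bond c/2=1/200: DF=(895623/1000000 − 1/200·(0.959700+0.920700+0.891000+0.880200))/(1+1/200) = 873/1000 ≈ 0.873000
step 6 [3y] zero: DF = P = 4243/5000 ≈ 0.848600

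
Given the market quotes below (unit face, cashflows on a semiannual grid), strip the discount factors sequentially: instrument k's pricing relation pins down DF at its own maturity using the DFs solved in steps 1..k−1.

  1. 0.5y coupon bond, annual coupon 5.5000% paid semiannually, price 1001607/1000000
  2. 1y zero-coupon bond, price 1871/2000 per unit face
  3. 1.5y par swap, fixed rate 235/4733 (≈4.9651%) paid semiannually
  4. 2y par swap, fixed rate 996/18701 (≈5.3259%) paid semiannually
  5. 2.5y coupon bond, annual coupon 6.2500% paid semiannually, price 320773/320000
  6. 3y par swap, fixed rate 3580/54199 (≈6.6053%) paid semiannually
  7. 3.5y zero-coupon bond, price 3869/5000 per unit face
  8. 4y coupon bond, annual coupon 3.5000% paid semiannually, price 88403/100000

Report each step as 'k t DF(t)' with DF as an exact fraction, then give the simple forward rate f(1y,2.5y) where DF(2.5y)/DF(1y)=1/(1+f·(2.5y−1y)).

1 1/2 2437/2500
2 1 1871/2000
3 3/2 1859/2000
4 2 2251/2500
5 5/2 8587/10000
6 3 821/1000
7 7/2 3869/5000
8 4 7623/10000
f(1y,2.5y) = ((1871/2000)/(8587/10000) − 1)/(3/2) = 512/8587 ≈ 5.9625%

step 1 [0.5y] bond c/2=11/400: DF=(1001607/1000000 − 11/400·(0))/(1+11/400) = 2437/2500 ≈ 0.974800
step 2 [1y] zero: DF = P = 1871/2000 ≈ 0.935500
step 3 [1.5y] swap r/2=235/9466: DF=(1 − 235/9466·(0.974800+0.935500))/(1+235/9466) = 1859/2000 ≈ 0.929500
step 4 [2y] swap r/2=498/18701: DF=(1 − 498/18701·(0.974800+0.935500+0.929500))/(1+498/18701) = 2251/2500 ≈ 0.900400
step 5 [2.5y] bond c/2=1/32: DF=(320773/320000 − 1/32·(0.974800+0.935500+0.929500+0.900400))/(1+1/32) = 8587/10000 ≈ 0.858700
step 6 [3y] swap r/2=1790/54199: DF=(1 − 1790/54199·(0.974800+0.935500+0.929500+0.900400+0.858700))/(1+1790/54199) = 821/1000 ≈ 0.821000
step 7 [3.5y] zero: DF = P = 3869/5000 ≈ 0.773800
step 8 [4y] bond c/2=7/400: DF=(88403/100000 − 7/400·(0.974800+0.935500+0.929500+0.900400+0.858700+0.821000+0.773800))/(1+7/400) = 7623/10000 ≈ 0.762300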